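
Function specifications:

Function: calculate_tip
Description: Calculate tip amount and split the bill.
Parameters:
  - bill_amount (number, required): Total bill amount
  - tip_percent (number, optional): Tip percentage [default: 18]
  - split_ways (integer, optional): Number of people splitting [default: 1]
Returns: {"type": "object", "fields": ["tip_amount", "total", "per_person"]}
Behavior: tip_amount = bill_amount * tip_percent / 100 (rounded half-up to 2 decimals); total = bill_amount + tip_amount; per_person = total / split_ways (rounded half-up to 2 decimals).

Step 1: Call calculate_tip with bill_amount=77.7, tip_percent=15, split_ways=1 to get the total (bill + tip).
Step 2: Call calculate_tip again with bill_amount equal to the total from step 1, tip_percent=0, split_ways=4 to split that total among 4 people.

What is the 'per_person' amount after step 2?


Step 1: calculate_tip(bill_amount=77.7, tip_percent=15, split_ways=1)
  tip_amount = 77.7 * 15/100 = 11.655 -> 11.66
  total = 77.7 + 11.66 = 89.36
  per_person = 89.36 / 1 = 89.36 -> 89.36
  -> total = 89.36
Step 2: calculate_tip(bill_amount=89.36, tip_percent=0, split_ways=4)
  tip_amount = 89.36 * 0/100 = 0 -> 0.00
  total = 89.36 + 0.00 = 89.36
  per_person = 89.36 / 4 = 22.34 -> 22.34
  -> per_person = 22.34
$22.34


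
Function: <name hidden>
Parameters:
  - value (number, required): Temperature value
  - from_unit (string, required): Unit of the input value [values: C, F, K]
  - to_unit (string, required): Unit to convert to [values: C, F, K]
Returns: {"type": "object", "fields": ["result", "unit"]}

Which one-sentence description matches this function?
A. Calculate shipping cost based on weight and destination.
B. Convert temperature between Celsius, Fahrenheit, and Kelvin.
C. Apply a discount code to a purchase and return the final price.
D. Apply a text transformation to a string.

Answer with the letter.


Parameters value, from_unit, to_unit and return ["result", "unit"] fit: Convert temperature between Celsius, Fahrenheit, and Kelvin.
B


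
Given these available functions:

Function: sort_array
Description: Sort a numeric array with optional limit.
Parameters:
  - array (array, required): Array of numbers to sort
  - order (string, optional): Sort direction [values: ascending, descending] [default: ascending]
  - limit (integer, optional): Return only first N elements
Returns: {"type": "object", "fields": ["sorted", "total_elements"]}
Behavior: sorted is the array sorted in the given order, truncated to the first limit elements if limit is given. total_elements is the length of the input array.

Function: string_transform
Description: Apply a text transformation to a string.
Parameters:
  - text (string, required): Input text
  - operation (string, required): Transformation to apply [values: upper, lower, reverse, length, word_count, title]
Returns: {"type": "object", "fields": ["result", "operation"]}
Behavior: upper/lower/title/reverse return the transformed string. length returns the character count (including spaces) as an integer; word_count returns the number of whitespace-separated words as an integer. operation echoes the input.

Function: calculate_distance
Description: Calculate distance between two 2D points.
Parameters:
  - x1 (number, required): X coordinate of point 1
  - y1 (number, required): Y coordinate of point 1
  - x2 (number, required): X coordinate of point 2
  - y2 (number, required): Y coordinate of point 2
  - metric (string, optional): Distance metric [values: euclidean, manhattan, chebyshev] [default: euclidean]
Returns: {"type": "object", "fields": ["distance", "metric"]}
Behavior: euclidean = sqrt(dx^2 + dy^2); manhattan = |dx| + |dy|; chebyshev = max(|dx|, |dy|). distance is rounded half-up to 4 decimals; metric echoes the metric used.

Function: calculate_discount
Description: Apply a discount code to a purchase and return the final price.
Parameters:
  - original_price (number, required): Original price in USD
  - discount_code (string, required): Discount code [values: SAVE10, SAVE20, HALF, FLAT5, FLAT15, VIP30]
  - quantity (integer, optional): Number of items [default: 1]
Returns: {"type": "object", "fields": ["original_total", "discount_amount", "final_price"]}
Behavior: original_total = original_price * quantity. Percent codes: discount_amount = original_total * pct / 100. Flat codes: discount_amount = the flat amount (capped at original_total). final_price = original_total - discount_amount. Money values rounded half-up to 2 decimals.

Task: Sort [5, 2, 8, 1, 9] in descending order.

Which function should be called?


The task needs a function whose description is: Sort a numeric array with optional limit.
sort_array


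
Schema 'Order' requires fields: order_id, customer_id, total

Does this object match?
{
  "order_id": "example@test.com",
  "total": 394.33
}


Checking required fields...
Missing: customer_id
Invalid - missing required field 'customer_id'


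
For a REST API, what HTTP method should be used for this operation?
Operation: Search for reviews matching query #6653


GET = read, POST = create, PUT = update/replace, DELETE = remove
This operation is a read.
GET


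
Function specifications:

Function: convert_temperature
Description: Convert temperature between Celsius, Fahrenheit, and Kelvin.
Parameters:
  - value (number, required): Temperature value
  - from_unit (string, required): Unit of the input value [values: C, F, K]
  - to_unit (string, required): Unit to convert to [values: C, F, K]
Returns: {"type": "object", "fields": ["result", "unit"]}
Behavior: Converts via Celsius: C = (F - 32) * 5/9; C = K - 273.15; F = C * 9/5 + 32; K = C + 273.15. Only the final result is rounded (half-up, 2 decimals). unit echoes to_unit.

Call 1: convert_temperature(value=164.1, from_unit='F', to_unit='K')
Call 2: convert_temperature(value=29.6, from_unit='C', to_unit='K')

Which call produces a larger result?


Call 1:
  To C: (164.1 - 32) * 5/9 = 73.388889
  To K: 73.388889 + 273.15 = 346.538889
  Round to 2 decimals: 346.54
  -> 346.54 K
Call 2:
  Input already in C: 29.6
  To K: 29.6 + 273.15 = 302.75
  Round to 2 decimals: 302.75
  -> 302.75 K
Call 1 (346.54 K)


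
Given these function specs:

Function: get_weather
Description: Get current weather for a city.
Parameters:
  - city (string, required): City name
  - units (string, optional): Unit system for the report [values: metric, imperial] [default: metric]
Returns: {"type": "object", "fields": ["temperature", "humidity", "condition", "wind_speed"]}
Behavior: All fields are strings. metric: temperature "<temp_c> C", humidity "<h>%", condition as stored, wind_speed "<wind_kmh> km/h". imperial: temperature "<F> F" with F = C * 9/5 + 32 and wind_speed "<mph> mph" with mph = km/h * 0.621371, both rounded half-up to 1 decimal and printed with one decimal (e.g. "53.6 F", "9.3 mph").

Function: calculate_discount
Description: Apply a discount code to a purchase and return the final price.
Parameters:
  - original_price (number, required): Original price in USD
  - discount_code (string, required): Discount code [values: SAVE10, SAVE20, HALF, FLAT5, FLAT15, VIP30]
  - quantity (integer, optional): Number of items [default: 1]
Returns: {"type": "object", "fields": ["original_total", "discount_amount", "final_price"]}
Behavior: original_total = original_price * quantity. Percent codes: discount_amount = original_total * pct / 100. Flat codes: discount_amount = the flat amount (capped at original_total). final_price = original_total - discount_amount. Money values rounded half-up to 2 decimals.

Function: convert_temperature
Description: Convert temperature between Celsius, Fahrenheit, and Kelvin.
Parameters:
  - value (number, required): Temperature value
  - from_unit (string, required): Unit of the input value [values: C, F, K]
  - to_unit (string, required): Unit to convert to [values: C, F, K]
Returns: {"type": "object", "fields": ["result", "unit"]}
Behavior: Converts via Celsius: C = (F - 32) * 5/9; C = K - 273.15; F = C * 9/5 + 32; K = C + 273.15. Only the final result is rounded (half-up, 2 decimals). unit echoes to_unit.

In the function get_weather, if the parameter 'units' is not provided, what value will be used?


The get_weather spec declares:
  - units (string, optional): Unit system for the report [values: metric, imperial] [default: metric]
Default:
metric


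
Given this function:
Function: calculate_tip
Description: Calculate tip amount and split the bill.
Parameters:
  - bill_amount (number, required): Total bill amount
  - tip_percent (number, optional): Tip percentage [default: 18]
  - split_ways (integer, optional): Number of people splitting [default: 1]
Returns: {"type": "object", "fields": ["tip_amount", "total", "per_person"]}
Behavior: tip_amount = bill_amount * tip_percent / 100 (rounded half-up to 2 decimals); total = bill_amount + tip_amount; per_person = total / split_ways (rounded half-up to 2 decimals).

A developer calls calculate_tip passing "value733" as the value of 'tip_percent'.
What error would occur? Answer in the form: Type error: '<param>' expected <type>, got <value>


Spec: 'tip_percent' is declared as number; "value733" is a string.
Type error: 'tip_percent' expected number, got "value733"


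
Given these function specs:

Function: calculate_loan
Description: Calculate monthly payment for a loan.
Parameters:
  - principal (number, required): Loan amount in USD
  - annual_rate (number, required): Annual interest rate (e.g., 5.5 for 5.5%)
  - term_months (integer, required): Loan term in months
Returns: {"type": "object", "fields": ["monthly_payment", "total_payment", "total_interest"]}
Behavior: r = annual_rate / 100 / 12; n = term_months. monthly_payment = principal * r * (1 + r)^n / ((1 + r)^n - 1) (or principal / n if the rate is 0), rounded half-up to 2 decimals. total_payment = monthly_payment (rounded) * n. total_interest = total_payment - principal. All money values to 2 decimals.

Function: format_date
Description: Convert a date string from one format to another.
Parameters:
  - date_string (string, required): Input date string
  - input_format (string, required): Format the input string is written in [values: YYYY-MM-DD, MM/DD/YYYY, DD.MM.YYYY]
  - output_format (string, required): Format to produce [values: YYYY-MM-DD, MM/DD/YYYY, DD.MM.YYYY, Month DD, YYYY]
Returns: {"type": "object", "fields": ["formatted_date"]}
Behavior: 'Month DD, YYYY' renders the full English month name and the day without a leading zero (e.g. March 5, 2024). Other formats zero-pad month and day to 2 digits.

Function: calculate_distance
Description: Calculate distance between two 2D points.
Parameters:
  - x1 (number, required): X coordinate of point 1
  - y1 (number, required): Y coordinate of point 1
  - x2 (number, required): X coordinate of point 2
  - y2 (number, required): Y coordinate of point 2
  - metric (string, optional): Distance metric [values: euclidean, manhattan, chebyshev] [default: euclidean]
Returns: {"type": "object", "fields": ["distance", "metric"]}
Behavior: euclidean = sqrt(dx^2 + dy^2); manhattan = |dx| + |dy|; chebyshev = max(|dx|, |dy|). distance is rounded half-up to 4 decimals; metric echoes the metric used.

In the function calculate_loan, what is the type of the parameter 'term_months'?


The calculate_loan spec declares:
  - term_months (integer, required): Loan term in months
Type:
integer


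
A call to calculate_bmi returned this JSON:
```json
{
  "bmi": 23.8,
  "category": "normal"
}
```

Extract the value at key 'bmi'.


23.8


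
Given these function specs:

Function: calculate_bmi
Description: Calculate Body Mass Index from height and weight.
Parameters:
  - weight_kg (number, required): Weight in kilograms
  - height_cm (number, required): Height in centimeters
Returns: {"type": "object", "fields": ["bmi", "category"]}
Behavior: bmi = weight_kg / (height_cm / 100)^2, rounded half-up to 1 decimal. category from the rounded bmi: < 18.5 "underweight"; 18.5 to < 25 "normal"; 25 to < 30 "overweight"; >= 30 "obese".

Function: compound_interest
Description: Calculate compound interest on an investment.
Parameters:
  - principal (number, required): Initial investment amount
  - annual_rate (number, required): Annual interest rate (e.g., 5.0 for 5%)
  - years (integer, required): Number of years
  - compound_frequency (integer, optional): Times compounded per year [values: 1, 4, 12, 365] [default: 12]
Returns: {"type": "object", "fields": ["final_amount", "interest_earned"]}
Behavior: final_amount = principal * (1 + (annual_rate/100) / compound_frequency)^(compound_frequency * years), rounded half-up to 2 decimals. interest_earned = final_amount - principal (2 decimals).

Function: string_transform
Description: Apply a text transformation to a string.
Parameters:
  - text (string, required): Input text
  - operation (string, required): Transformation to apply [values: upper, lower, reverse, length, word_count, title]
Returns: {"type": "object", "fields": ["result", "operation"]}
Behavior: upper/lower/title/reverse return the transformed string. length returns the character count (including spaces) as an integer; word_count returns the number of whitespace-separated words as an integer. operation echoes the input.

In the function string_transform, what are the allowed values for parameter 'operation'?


The string_transform spec declares:
  - operation (string, required): Transformation to apply [values: upper, lower, reverse, length, word_count, title]
Allowed values:
upper, lower, reverse, length, word_count, title


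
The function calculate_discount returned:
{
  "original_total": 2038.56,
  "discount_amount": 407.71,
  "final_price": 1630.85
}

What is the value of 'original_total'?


2038.56


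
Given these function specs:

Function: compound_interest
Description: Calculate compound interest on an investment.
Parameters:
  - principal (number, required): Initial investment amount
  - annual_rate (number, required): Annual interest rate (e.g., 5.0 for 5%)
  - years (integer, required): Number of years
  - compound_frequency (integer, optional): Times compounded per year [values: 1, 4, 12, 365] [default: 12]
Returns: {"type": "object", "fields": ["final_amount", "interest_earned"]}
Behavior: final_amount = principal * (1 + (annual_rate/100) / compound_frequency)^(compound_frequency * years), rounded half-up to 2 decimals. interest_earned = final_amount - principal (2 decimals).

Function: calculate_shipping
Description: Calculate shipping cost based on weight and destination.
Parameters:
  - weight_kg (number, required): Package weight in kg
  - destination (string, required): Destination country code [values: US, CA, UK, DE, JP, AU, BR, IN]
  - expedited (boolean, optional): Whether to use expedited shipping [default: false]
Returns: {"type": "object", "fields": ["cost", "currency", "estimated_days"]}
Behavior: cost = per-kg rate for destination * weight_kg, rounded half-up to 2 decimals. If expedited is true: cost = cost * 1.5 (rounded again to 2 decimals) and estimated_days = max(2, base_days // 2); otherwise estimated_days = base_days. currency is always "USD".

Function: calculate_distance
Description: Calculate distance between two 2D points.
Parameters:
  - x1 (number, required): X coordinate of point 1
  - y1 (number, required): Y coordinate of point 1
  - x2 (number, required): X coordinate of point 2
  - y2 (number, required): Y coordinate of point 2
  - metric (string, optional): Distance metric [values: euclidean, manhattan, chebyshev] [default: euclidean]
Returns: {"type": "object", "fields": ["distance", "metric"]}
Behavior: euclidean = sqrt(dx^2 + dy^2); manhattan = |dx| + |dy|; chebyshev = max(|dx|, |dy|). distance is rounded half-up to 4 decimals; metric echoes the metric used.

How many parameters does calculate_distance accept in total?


Parameters of calculate_distance: x1 (required), y1 (required), x2 (required), y2 (required), metric (optional)
Total:
5


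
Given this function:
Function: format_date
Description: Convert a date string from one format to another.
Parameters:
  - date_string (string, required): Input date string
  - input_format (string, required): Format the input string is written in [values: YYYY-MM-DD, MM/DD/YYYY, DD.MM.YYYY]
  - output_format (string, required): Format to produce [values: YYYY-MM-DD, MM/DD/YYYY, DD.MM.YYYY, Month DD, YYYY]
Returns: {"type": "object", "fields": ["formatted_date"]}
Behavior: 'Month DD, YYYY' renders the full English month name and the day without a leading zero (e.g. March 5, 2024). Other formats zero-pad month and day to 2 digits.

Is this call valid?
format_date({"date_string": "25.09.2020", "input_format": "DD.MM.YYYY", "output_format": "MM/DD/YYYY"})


Checking all required parameters present and types match... All valid.
Valid


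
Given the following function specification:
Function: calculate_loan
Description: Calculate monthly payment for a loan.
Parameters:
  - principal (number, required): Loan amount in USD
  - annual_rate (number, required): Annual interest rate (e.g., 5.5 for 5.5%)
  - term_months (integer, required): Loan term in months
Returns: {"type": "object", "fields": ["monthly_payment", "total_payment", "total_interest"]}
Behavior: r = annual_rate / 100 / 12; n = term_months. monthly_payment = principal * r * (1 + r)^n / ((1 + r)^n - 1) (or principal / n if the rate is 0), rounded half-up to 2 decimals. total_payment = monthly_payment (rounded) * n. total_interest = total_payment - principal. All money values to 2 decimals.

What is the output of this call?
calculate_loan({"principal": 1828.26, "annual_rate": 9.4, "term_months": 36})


r = 9.4 / 100 / 12 = 0.007833333333 (keep full precision)
(1 + r)^36 = 1.3243228
monthly_payment = 1828.26 * 0.007833333333 * 1.3243228 / (1.3243228 - 1) = 58.479135 -> 58.48
total_payment = 58.48 * 36 = 2105.28
total_interest = 2105.28 - 1828.26 = 277.02
Output:
{"monthly_payment": 58.48, "total_payment": 2105.28, "total_interest": 277.02}


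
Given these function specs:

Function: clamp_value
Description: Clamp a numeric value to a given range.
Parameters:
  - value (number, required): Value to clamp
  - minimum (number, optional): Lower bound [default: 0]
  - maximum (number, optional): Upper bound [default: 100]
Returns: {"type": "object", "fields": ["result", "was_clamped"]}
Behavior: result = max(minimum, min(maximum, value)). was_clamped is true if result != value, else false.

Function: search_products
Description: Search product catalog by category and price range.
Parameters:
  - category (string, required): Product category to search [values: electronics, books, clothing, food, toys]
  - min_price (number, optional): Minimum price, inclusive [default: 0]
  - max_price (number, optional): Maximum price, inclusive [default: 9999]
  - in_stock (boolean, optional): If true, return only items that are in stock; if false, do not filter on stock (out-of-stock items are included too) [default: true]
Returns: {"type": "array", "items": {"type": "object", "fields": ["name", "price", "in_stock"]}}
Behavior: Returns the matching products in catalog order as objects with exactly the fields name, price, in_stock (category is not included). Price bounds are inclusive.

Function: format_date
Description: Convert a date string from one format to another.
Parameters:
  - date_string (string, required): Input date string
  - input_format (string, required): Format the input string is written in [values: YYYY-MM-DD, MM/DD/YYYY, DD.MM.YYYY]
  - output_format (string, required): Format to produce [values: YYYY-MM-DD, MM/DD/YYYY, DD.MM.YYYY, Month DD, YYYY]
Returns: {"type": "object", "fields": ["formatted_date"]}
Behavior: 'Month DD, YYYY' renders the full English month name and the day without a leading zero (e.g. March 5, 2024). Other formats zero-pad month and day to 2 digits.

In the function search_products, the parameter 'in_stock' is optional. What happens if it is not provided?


The search_products spec declares:
  - in_stock (boolean, optional): If true, return only items that are in stock; if false, do not filter on stock (out-of-stock items are included too) [default: true]
It defaults to true


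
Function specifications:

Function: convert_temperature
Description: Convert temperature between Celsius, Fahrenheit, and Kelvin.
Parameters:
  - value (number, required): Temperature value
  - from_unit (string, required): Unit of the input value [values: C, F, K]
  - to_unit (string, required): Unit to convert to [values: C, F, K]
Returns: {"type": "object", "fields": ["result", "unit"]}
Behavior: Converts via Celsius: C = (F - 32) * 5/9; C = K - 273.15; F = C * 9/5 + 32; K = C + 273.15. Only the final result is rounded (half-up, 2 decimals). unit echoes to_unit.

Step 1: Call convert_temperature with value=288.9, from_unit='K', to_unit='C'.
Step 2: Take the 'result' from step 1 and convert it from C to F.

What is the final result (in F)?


Step 1: convert_temperature(value=288.9, from_unit=K, to_unit=C)
  To C: 288.9 - 273.15 = 15.75
  Target is C: 15.75
  Round to 2 decimals: 15.75
  -> result = 15.75 C
Step 2: convert_temperature(value=15.75, from_unit=C, to_unit=F)
  Input already in C: 15.75
  To F: 15.75 * 9/5 + 32 = 60.35
  Round to 2 decimals: 60.35
  -> result = 60.35 F
60.35 F


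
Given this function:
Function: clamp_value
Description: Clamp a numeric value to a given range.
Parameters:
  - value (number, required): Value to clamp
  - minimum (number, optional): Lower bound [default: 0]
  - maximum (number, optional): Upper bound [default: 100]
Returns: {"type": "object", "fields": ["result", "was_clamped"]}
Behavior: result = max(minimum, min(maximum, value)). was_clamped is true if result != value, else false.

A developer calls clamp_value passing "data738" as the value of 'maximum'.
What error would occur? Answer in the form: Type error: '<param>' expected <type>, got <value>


Spec: 'maximum' is declared as number; "data738" is a string.
Type error: 'maximum' expected number, got "data738"


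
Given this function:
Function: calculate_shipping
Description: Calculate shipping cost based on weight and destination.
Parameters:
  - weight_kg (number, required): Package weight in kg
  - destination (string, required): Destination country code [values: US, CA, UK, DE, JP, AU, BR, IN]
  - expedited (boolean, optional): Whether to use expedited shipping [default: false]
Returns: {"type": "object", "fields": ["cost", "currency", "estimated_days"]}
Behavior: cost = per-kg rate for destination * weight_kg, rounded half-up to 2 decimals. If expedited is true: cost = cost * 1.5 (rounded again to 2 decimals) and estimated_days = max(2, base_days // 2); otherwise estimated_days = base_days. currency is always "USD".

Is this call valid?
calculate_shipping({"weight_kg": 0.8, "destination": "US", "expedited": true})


Checking all required parameters present and types match... All valid.
Valid


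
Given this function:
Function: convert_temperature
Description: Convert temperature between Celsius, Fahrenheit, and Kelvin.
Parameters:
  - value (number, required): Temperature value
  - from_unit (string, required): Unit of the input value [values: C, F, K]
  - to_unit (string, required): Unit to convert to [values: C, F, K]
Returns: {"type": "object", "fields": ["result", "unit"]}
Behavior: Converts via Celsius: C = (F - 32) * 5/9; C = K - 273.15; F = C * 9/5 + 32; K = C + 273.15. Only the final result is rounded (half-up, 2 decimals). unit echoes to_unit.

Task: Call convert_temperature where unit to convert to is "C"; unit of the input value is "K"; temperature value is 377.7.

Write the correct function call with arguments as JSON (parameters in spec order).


Mapping each described value to its parameter name:
  'Unit to convert to' -> to_unit = "C"
  'Unit of the input value' -> from_unit = "K"
  'Temperature value' -> value = 377.7
convert_temperature({"value": 377.7, "from_unit": "K", "to_unit": "C"})


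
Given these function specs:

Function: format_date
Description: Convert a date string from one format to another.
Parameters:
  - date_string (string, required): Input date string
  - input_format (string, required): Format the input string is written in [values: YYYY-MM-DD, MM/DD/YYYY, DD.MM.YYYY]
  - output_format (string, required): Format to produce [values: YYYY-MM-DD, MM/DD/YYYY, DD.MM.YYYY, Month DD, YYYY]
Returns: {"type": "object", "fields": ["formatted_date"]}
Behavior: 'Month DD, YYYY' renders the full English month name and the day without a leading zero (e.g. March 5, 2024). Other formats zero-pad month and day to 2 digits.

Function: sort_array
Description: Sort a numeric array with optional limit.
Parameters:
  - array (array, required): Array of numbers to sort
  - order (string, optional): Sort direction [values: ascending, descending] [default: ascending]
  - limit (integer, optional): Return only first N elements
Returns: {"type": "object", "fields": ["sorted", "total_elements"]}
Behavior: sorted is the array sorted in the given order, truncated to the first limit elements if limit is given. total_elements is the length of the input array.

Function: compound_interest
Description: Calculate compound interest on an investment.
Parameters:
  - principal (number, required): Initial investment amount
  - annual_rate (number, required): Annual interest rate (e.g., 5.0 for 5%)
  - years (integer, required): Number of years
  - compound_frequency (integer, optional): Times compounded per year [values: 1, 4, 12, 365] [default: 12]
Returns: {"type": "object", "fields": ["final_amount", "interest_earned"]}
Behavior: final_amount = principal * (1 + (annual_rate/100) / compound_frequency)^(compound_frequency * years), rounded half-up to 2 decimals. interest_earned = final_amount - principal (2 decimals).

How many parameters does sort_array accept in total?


Parameters of sort_array: array (required), order (optional), limit (optional)
Total:
3


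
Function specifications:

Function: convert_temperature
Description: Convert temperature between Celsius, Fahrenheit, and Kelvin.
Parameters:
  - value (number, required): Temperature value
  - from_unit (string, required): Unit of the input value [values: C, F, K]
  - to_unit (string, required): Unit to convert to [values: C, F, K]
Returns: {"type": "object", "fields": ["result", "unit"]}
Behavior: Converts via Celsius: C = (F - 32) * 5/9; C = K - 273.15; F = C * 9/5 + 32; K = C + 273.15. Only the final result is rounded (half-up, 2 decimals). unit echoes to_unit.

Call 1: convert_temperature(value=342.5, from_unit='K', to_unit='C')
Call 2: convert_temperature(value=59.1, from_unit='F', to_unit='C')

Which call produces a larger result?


Call 1:
  To C: 342.5 - 273.15 = 69.35
  Target is C: 69.35
  Round to 2 decimals: 69.35
  -> 69.35 C
Call 2:
  To C: (59.1 - 32) * 5/9 = 15.055556
  Target is C: 15.055556
  Round to 2 decimals: 15.06
  -> 15.06 C
Call 1 (69.35 C)


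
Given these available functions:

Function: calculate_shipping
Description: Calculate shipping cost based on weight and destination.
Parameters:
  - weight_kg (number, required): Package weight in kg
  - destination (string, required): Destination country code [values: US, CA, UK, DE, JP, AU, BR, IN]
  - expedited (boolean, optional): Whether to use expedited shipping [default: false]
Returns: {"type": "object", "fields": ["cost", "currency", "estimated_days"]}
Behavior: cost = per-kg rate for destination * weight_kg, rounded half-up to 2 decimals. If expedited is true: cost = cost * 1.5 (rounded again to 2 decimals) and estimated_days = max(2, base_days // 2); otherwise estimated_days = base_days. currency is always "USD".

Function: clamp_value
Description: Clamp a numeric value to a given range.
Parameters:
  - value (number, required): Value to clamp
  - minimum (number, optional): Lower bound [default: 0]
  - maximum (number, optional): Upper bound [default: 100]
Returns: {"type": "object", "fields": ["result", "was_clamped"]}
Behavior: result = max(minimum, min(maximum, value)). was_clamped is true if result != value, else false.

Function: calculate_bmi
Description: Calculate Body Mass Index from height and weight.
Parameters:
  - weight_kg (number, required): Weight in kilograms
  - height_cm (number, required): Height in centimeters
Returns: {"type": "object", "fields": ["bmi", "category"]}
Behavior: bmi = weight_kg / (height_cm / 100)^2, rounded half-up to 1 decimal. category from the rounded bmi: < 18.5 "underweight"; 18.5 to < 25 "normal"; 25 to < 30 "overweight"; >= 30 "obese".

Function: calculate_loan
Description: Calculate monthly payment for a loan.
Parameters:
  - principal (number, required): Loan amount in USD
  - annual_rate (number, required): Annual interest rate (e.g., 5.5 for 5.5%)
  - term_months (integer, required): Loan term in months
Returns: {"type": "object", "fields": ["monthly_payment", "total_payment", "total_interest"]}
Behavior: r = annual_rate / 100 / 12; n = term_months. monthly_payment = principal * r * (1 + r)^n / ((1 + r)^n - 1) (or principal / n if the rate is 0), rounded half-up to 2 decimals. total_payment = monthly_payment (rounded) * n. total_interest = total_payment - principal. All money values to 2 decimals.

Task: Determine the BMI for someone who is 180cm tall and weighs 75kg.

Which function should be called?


The task needs a function whose description is: Calculate Body Mass Index from height and weight.
calculate_bmi


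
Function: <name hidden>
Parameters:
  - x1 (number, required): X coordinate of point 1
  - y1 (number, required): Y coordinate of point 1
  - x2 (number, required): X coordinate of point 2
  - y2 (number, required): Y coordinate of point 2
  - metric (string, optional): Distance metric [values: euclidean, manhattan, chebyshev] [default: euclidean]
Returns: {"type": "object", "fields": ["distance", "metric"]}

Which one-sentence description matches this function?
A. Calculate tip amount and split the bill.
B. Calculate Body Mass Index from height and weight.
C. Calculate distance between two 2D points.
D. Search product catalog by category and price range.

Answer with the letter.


Parameters x1, y1, x2, y2, metric and return ["distance", "metric"] fit: Calculate distance between two 2D points.
C


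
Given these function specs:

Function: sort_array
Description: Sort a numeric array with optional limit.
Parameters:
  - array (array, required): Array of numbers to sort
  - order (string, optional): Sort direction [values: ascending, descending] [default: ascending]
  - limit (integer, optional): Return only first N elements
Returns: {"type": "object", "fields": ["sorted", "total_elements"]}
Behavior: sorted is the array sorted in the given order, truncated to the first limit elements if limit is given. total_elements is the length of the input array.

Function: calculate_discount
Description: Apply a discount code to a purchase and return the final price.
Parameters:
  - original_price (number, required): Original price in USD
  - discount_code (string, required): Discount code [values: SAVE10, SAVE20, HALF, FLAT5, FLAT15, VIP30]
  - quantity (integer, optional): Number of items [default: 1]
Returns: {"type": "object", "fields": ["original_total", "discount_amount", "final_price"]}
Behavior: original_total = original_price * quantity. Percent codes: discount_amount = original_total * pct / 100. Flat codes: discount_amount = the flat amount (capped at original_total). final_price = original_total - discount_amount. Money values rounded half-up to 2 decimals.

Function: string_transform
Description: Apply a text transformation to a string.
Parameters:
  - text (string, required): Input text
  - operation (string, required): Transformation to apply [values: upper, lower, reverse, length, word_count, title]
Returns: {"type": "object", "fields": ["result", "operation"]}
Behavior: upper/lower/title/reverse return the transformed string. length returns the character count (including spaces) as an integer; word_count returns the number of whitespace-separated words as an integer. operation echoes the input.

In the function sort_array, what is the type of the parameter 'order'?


The sort_array spec declares:
  - order (string, optional): Sort direction [values: ascending, descending] [default: ascending]
Type:
string


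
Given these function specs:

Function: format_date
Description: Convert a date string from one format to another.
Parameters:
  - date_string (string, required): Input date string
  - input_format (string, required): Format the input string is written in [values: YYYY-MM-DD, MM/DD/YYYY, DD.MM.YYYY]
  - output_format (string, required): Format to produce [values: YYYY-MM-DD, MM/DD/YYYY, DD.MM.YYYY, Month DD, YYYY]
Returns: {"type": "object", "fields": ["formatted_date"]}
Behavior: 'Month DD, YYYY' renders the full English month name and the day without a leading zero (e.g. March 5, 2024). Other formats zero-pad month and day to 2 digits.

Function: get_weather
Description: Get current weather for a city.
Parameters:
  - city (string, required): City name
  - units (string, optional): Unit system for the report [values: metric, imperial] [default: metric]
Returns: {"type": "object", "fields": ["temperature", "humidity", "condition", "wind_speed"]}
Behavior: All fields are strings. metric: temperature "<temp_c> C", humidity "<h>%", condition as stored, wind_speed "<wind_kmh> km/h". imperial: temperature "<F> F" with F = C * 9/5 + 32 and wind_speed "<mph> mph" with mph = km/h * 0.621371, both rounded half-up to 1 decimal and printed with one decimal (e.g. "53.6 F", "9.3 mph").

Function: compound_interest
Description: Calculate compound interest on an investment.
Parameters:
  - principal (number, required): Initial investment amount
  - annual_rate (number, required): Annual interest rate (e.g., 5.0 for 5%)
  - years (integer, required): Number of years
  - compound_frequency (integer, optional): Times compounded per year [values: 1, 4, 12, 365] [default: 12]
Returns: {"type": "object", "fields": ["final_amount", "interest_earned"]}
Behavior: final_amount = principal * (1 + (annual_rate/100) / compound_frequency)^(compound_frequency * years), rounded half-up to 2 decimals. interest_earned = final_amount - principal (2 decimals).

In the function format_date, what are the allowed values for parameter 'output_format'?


The format_date spec declares:
  - output_format (string, required): Format to produce [values: YYYY-MM-DD, MM/DD/YYYY, DD.MM.YYYY, Month DD, YYYY]
Allowed values:
YYYY-MM-DD, MM/DD/YYYY, DD.MM.YYYY, Month DD, YYYY


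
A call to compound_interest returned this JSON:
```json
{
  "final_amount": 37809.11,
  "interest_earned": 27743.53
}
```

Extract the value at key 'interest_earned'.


27743.53


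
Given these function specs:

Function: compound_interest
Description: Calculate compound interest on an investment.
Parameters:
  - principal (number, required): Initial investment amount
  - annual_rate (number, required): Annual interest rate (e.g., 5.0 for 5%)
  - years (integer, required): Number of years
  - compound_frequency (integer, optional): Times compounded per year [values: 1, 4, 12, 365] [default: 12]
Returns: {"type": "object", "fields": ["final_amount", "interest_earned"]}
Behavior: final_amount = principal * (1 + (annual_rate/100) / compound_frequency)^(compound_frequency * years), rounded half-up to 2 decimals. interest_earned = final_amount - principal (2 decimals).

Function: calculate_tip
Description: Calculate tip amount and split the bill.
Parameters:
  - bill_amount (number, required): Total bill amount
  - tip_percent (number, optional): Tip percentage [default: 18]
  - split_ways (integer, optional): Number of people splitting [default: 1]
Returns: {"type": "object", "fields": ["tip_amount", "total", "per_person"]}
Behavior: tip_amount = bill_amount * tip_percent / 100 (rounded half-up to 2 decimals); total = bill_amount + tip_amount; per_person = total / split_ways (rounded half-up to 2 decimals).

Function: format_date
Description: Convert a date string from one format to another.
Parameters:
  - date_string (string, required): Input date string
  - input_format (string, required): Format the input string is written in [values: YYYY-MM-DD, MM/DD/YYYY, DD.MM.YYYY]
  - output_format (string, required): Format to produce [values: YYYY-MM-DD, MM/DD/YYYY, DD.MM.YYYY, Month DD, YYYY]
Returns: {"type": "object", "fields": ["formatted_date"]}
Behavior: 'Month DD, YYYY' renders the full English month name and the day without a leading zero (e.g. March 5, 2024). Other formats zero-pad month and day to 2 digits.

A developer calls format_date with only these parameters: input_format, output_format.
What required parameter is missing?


Required parameters: date_string, input_format, output_format
Provided: input_format, output_format
Missing: date_string
date_string


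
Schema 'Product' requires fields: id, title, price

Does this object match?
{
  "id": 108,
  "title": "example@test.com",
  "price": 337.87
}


Checking required fields... All present.
Valid - all required fields present


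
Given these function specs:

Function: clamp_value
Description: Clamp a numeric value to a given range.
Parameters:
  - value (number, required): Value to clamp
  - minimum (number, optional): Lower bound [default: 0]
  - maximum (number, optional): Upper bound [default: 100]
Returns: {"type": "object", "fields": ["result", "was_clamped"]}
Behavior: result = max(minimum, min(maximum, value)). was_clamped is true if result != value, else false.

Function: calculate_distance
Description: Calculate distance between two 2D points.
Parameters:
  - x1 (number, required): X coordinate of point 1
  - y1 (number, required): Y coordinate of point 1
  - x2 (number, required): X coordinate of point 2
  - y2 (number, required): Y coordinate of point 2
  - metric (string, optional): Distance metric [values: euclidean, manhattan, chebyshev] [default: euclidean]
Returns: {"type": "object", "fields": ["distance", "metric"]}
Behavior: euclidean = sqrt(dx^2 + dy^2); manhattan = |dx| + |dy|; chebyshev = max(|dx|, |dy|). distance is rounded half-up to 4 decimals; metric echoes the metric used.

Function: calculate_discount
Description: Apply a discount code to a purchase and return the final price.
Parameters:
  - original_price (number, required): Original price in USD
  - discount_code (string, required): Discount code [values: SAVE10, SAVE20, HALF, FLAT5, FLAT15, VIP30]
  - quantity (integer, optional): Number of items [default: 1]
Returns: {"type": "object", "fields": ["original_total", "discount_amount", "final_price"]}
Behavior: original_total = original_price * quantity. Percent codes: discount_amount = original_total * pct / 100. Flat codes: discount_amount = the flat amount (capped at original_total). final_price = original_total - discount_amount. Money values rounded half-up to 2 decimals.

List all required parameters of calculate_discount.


Parameters of calculate_discount and their required/optional flag:
  original_price: required
  discount_code: required
  quantity: optional
discount_code, original_price


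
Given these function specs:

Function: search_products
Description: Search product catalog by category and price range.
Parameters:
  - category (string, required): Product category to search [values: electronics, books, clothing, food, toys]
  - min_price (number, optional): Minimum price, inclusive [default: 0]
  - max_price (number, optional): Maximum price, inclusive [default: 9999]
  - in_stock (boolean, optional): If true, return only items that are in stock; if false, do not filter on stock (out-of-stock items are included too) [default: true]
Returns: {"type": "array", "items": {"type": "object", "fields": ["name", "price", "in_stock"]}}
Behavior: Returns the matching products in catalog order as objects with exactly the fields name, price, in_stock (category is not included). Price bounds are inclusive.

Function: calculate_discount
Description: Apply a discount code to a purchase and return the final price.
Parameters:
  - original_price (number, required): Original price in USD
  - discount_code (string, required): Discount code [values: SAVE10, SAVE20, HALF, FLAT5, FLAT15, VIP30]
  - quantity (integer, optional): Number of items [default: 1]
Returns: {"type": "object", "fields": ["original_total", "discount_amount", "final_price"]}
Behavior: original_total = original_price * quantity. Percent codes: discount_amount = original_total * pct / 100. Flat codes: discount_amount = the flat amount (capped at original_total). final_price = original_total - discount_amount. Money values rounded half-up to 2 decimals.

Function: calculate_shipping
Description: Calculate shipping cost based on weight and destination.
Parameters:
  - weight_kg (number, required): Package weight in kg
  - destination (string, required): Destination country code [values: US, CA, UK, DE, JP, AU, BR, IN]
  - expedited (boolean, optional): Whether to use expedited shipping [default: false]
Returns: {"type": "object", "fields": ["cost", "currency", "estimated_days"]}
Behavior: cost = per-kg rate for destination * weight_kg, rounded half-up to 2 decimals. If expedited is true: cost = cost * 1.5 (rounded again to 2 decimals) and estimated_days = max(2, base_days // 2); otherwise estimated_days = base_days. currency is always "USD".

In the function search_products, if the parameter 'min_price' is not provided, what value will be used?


The search_products spec declares:
  - min_price (number, optional): Minimum price, inclusive [default: 0]
Default:
0
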